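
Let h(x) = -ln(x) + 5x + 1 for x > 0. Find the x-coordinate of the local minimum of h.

h'(x) = -1/x + 5 = 0 gives x = 1/5.
h''(x) = 1/x², which is positive for x > 0, so this is a local minimum.
h(1/5) = -1·ln(1/5) + 1 + 1 ≈ 3.6094.

1/5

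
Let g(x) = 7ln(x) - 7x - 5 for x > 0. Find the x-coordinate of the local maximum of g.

1

g'(x) = 7/x − 7 = 0 gives x = 1.
g''(x) = -7/x², which is negative for x > 0, so this is a local maximum.
g(1) = 7·ln(1) - 7 - 5 ≈ -12.0000.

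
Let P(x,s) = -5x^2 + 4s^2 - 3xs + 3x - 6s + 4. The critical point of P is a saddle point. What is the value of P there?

∂P/∂x = -10x - 3s + 3 = 0 and ∂P/∂s = -3x + 8s - 6 = 0, so (x, s) = (6/89, 69/89).
The Hessian has P_{xx} = -10, P_{ss} = 8, P_{xs} = -3, giving D = -89 < 0, so the point is a saddle point.
P(6/89, 69/89) = 158/89.

158/89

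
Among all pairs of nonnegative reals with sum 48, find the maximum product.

With x + y = 48, the product is P(x) = x(48 − x).
P'(x) = 48 − 2x = 0 gives x = 24; P'' = −2 < 0, so this is the maximum.
P = 24·24 = 576.

576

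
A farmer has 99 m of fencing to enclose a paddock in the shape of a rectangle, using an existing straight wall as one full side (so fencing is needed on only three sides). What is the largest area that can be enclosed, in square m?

9801/8

Let the sides perpendicular to the wall have length x and the parallel side y, so 2x + y = 99 and the area is A = xy = x(99 − 2x).
A'(x) = 99 − 4x = 0 gives x = 99/4, and A''(x) = −4 < 0 confirms a maximum.
Then y = 99 − 2·99/4 = 99/2 and A = 9801/8.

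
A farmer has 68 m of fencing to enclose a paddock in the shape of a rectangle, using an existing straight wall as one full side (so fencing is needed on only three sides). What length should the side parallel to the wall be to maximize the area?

34

Let the sides perpendicular to the wall have length x and the parallel side y, so 2x + y = 68 and the area is A = xy = x(68 − 2x).
A'(x) = 68 − 4x = 0 gives x = 17, and A''(x) = −4 < 0 confirms a maximum.
Then y = 68 − 2·17 = 34 and A = 578.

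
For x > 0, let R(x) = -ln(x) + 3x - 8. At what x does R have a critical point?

R'(x) = -1/x + 3 = 0 gives x = 1/3.
R''(x) = 1/x², which is positive for x > 0, so this is a local minimum.
R(1/3) = -1·ln(1/3) + 1 - 8 ≈ -5.9014.

1/3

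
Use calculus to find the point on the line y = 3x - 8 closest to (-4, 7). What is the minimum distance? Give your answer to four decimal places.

8.5381

Minimize D(x)^2 = (x + 4)^2 + (3x - 15)^2.
d/dx[D^2] = 2(x + 4) + 2·3·(3x - 15) = 0 ⇒ x = 41/10.
Then y = 43/10 and the distance is √(729/10) ≈ 8.5381.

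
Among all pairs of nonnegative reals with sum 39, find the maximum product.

1521/4

With x + y = 39, the product is P(x) = x(39 − x).
P'(x) = 39 − 2x = 0 gives x = 39/2; P'' = −2 < 0, so this is the maximum.
P = 39/2·39/2 = 1521/4.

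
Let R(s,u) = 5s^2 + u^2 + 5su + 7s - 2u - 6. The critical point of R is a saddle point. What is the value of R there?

∂R/∂s = 10s + 5u + 7 = 0 and ∂R/∂u = 5s + 2u - 2 = 0, so (s, u) = (24/5, -11).
The Hessian has R_{ss} = 10, R_{uu} = 2, R_{su} = 5, giving D = -5 < 0, so the point is a saddle point.
R(24/5, -11) = 109/5.

109/5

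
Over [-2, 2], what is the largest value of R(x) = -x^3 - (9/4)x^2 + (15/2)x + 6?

R'(x) = -3x^2 - (9/2)x + 15/2, whose only zero in [-2, 2] is x = 1.
Evaluating at the critical points and endpoints: R(-2) = -10, R(1) = 41/4, R(2) = 4.
Hence the absolute maximum is 41/4 at x = 1.

41/4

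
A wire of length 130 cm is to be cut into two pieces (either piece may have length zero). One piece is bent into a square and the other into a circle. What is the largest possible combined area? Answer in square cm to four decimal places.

Let x be the length used for the square. Square side x/4; circle radius (130−x)/(2π).
A(x) = (x/4)² + π·((130−x)/(2π))² = x²/16 + (130−x)²/(4π) for 0 ≤ x ≤ 130. A'(x) = x/8 − (130−x)/(2π) = 0 gives x = 4·130/(π+4) ≈ 72.8129.
A'' > 0, so the interior critical point is a minimum; the maximum is at an endpoint. A(0) = 1344.8593 and A(130) = 1056.2500, so the largest area is 1344.8593.

1344.8593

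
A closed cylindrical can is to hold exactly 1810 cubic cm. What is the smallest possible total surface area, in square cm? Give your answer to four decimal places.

822.1800

With radius r and height h, πr²h = 1810 so h = 1810/(πr²), and S(r) = 2πr² + 2πrh = 2πr² + 2·1810/r.
S'(r) = 4πr − 2·1810/r² = 0 ⇒ r³ = 1810/(2π), so r ≈ 6.6044 and h = 2r ≈ 13.2088.
S''(r) = 4π + 4·1810/r³ > 0, so this is the minimum; S ≈ 822.1800.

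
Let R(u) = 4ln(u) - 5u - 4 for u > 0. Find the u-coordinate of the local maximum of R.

4/5

R'(u) = 4/u − 5 = 0 gives u = 4/5.
R''(u) = -4/u², which is negative for u > 0, so this is a local maximum.
R(4/5) = 4·ln(4/5) - 4 - 4 ≈ -8.8926.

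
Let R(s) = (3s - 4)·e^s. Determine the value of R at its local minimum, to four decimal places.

R'(s) = 3·e^s + (3s - 4)·1·e^s = (3s - 1)·e^s. Since e^s > 0, the only critical point is s = 1/3.
R''(1/3) has the same sign as 3 > 0, so this is a local minimum.
R(1/3) = (-3)·e^(1/3) ≈ -4.1868.

-4.1868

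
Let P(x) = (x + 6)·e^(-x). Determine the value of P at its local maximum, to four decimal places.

148.4132

P'(x) = 1·e^(-x) + (x + 6)·(-1)·e^(-x) = (-x - 5)·e^(-x). Since e^(-x) > 0, the only critical point is x = -5.
P''(-5) has the same sign as -1 < 0, so this is a local maximum.
P(-5) = (1)·e^(5) ≈ 148.4132.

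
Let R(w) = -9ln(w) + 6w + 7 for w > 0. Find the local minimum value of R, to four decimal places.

12.3508

R'(w) = -9/w + 6 = 0 gives w = 3/2.
R''(w) = 9/w², which is positive for w > 0, so this is a local minimum.
R(3/2) = -9·ln(3/2) + 9 + 7 ≈ 12.3508.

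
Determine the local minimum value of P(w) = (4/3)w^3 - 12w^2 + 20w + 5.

-85/3

P'(w) = 4w^2 - 24w + 20 = 0 at w = 1, 5.
P''(w) = 8w - 24. P''(1) = -16 < 0 ⇒ local maximum; P''(5) = 16 > 0 ⇒ local minimum.
The local minimum is P(5) = -85/3.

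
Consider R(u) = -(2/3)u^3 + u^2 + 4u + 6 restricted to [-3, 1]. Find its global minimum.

11/3

The derivative is -2u^2 + 2u + 4, whose only zero in [-3, 1] is u = -1.
Compare values at every candidate in [-3, 1]: R(-3) = 21, R(-1) = 11/3, R(1) = 31/3.
Hence the absolute minimum is 11/3 at u = -1.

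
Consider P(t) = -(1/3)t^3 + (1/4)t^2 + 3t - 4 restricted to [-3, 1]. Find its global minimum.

Differentiating, P'(t) = -t^2 + (1/2)t + 3; whose only zero in [-3, 1] is t = -3/2.
Candidates: P(-3) = -7/4; P(-3/2) = -109/16; P(1) = -13/12.
Hence the absolute minimum is -109/16 at t = -3/2.

-109/16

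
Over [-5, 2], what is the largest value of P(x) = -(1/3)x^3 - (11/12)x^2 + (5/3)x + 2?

Differentiating, P'(x) = -x^2 - (11/6)x + 5/3; which vanishes at x = -5/2 and x = 2/3.
Evaluating at the critical points and endpoints: P(-5) = 149/12, P(-5/2) = -43/16, P(2/3) = 211/81, P(2) = -1.
The maximum over the interval is 149/12, attained at x = -5.

149/12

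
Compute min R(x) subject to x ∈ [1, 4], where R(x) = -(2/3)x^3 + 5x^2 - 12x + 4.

The derivative is -2x^2 + 10x - 12, which vanishes at x = 2 and x = 3.
Compare values at every candidate in [1, 4]: R(1) = -11/3, R(2) = -16/3, R(3) = -5, R(4) = -20/3.
The minimum over the interval is -20/3, attained at x = 4.

-20/3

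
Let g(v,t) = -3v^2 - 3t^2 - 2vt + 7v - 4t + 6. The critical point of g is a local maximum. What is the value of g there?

443/32

∂g/∂v = -6v - 2t + 7 = 0 and ∂g/∂t = -2v - 6t - 4 = 0, so (v, t) = (25/16, -19/16).
The Hessian has g_{vv} = -6, g_{tt} = -6, g_{vt} = -2, giving D = 32 > 0 with g_{vv} < 0, so the point is a local maximum.
g(25/16, -19/16) = 443/32.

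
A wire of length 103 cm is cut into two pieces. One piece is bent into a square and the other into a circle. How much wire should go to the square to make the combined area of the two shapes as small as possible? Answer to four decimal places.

Let x be the length used for the square. Square side x/4; circle radius (103−x)/(2π).
A(x) = (x/4)² + π·((103−x)/(2π))² = x²/16 + (103−x)²/(4π) for 0 ≤ x ≤ 103. A'(x) = x/8 − (103−x)/(2π) = 0 gives x = 4·103/(π+4) ≈ 57.6902.
A'' = 1/8 + 1/(2π) > 0, so this gives the minimum combined area; x ≈ 57.6902 cm to the square.

57.6902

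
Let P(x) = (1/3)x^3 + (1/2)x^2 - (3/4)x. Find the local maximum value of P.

9/8

Critical points: P'(x) = x^2 + x - 3/4 vanishes at x = -3/2, 1/2.
Since P''(x) = 2x + 1, we get P''(-3/2) = -2 < 0 ⇒ local maximum; P''(1/2) = 2 > 0 ⇒ local minimum.
So the local maximum value is P(-3/2) = 9/8.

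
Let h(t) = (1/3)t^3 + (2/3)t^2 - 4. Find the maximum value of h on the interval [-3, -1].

h'(t) = t^2 + (4/3)t, whose only zero in [-3, -1] is t = -4/3.
Compare values at every candidate in [-3, -1]: h(-3) = -7; h(-4/3) = -292/81; h(-1) = -11/3.
Hence the absolute maximum is -292/81 at t = -4/3.

-292/81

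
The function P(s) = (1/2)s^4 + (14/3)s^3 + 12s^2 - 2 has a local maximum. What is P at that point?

P'(s) = 2s^3 + 14s^2 + 24s. Setting P'(s) = 0 gives s ∈ {-4, -3, 0}.
Second-derivative test with P''(s) = 6s^2 + 28s + 24: P''(-4) = 8 > 0 ⇒ local minimum; P''(-3) = -6 < 0 ⇒ local maximum; P''(0) = 24 > 0 ⇒ local minimum.
So the local maximum value is P(-3) = 41/2.

41/2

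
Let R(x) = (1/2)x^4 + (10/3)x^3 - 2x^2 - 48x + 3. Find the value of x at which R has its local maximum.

-3

R'(x) = 2x^3 + 10x^2 - 4x - 48. Setting R'(x) = 0 gives x ∈ {-4, -3, 2}.
Second-derivative test with R''(x) = 6x^2 + 20x - 4: R''(-4) = 12 > 0 ⇒ local minimum; R''(-3) = -10 < 0 ⇒ local maximum; R''(2) = 60 > 0 ⇒ local minimum.
Thus R has its local maximum at x = -3, with value 159/2.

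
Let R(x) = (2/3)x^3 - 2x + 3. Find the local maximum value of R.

R'(x) = 2x^2 - 2 = 0 at x = -1, 1.
Second-derivative test with R''(x) = 4x: R''(-1) = -4 < 0 ⇒ local maximum; R''(1) = 4 > 0 ⇒ local minimum.
So the local maximum value is R(-1) = 13/3.

13/3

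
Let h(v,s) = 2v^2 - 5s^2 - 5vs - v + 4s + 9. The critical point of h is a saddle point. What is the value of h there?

592/65

∂h/∂v = 4v - 5s - 1 = 0 and ∂h/∂s = -5v - 10s + 4 = 0, so (v, s) = (6/13, 11/65).
The Hessian has h_{vv} = 4, h_{ss} = -10, h_{vs} = -5, giving D = -65 < 0, so the point is a saddle point.
h(6/13, 11/65) = 592/65.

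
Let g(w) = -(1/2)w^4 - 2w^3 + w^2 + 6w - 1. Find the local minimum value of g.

-9/2

Critical points: g'(w) = -2w^3 - 6w^2 + 2w + 6 vanishes at w = -3, -1, 1.
Since g''(w) = -6w^2 - 12w + 2, we get g''(-3) = -16 < 0 ⇒ local maximum; g''(-1) = 8 > 0 ⇒ local minimum; g''(1) = -16 < 0 ⇒ local maximum.
The local minimum is g(-1) = -9/2.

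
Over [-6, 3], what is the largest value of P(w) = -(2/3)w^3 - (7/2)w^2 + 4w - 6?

-119/24

P'(w) = -2w^2 - 7w + 4, which vanishes at w = -4 and w = 1/2.
Compare values at every candidate in [-6, 3]: P(-6) = -12, P(-4) = -106/3, P(1/2) = -119/24, P(3) = -87/2.
The maximum over the interval is -119/24, attained at w = 1/2.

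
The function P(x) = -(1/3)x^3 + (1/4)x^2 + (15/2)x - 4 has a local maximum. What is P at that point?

47/4

P'(x) = -x^2 + (1/2)x + 15/2 = 0 at x = -5/2, 3.
P''(x) = -2x + 1/2. P''(-5/2) = 11/2 > 0 ⇒ local minimum; P''(3) = -11/2 < 0 ⇒ local maximum.
So the local maximum value is P(3) = 47/4.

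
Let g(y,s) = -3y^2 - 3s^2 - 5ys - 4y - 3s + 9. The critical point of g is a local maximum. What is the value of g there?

114/11

∂g/∂y = -6y - 5s - 4 = 0 and ∂g/∂s = -5y - 6s - 3 = 0, so (y, s) = (-9/11, 2/11).
The Hessian has g_{yy} = -6, g_{ss} = -6, g_{ys} = -5, giving D = 11 > 0 with g_{yy} < 0, so the point is a local maximum.
g(-9/11, 2/11) = 114/11.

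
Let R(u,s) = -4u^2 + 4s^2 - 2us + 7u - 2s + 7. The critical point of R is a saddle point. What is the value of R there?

157/17

∂R/∂u = -8u - 2s + 7 = 0 and ∂R/∂s = -2u + 8s - 2 = 0, so (u, s) = (13/17, 15/34).
The Hessian has R_{uu} = -8, R_{ss} = 8, R_{us} = -2, giving D = -68 < 0, so the point is a saddle point.
R(13/17, 15/34) = 157/17.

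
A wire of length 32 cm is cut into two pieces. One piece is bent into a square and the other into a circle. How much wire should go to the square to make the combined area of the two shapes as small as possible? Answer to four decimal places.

Let x be the length used for the square. Square side x/4; circle radius (32−x)/(2π).
A(x) = (x/4)² + π·((32−x)/(2π))² = x²/16 + (32−x)²/(4π) for 0 ≤ x ≤ 32. A'(x) = x/8 − (32−x)/(2π) = 0 gives x = 4·32/(π+4) ≈ 17.9232.
A'' = 1/8 + 1/(2π) > 0, so this gives the minimum combined area; x ≈ 17.9232 cm to the square.

17.9232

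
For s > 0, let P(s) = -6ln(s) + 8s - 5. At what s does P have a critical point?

P'(s) = -6/s + 8 = 0 gives s = 3/4.
P''(s) = 6/s², which is positive for s > 0, so this is a local minimum.
P(3/4) = -6·ln(3/4) + 6 - 5 ≈ 2.7261.

3/4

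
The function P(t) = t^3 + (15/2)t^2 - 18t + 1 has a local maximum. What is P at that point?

P'(t) = 3t^2 + 15t - 18 = 0 at t = -6, 1.
Second-derivative test with P''(t) = 6t + 15: P''(-6) = -21 < 0 ⇒ local maximum; P''(1) = 21 > 0 ⇒ local minimum.
So the local maximum value is P(-6) = 163.

163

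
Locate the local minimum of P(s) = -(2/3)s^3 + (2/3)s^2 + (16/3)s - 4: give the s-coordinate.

P'(s) = -2s^2 + (4/3)s + 16/3 = 0 at s = -4/3, 2.
Since P''(s) = -4s + 4/3, we get P''(-4/3) = 20/3 > 0 ⇒ local minimum; P''(2) = -20/3 < 0 ⇒ local maximum.
The local minimum is P(-4/3) = -676/81.

-4/3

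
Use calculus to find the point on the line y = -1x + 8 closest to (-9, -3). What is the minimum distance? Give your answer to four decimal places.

14.1421

Minimize D(x)^2 = (x + 9)^2 + (-x + 11)^2.
d/dx[D^2] = 2(x + 9) + 2·(-1)·(-x + 11) = 0 ⇒ x = 1.
Then y = 7 and the distance is √(200) ≈ 14.1421.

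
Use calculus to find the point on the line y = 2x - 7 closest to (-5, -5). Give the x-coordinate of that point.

Minimize D(x)^2 = (x + 5)^2 + (2x - 2)^2.
d/dx[D^2] = 2(x + 5) + 2·2·(2x - 2) = 0 ⇒ x = -1/5.
Then y = -37/5 and the distance is √(144/5) ≈ 5.3666.

-1/5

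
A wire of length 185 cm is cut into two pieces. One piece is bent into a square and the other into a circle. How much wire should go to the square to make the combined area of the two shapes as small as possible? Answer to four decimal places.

103.6183

Let x be the length used for the square. Square side x/4; circle radius (185−x)/(2π).
A(x) = (x/4)² + π·((185−x)/(2π))² = x²/16 + (185−x)²/(4π) for 0 ≤ x ≤ 185. A'(x) = x/8 − (185−x)/(2π) = 0 gives x = 4·185/(π+4) ≈ 103.6183.
A'' = 1/8 + 1/(2π) > 0, so this gives the minimum combined area; x ≈ 103.6183 cm to the square.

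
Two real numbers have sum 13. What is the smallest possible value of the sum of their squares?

With a + b = 13, a^2 + b^2 = a^2 + (13 − a)^2.
The derivative 2a − 2(13 − a) = 4a − 26 vanishes at a = 13/2; second derivative 4 > 0, a minimum.
The minimum is 2·(13/2)^2 = 169/2.

169/2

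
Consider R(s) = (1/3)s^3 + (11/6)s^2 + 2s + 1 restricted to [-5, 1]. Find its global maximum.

R'(s) = s^2 + (11/3)s + 2, which vanishes at s = -3 and s = -2/3.
Compare values at every candidate in [-5, 1]: R(-5) = -29/6,  R(-3) = 5/2,  R(-2/3) = 31/81,  R(1) = 31/6.
The maximum over the interval is 31/6, attained at s = 1.

31/6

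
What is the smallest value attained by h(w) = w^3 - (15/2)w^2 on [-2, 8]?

-125/2

The derivative is 3w^2 - 15w, which vanishes at w = 0 and w = 5.
Compare values at every candidate in [-2, 8]: h(-2) = -38; h(0) = 0; h(5) = -125/2; h(8) = 32.
The minimum over the interval is -125/2, attained at w = 5.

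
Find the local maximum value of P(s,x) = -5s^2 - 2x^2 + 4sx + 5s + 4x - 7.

∂P/∂s = -10s + 4x + 5 = 0 and ∂P/∂x = 4s - 4x + 4 = 0, so (s, x) = (3/2, 5/2).
The Hessian has P_{ss} = -10, P_{xx} = -4, P_{sx} = 4, giving D = 24 > 0 with P_{ss} < 0, so the point is a local maximum.
P(3/2, 5/2) = 7/4.

7/4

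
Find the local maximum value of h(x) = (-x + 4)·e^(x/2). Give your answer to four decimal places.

5.4366

h'(x) = (-1)·e^(x/2) + (-x + 4)·(1/2)·e^(x/2) = (-(1/2)x + 1)·e^(x/2). Since e^(x/2) > 0, the only critical point is x = 2.
h''(2) has the same sign as -1/2 < 0, so this is a local maximum.
h(2) = (2)·e^(1) ≈ 5.4366.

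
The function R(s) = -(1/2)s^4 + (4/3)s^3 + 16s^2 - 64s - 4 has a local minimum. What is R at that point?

-196/3

Critical points: R'(s) = -2s^3 + 4s^2 + 32s - 64 vanishes at s = -4, 2, 4.
Since R''(s) = -6s^2 + 8s + 32, we get R''(-4) = -96 < 0 ⇒ local maximum; R''(2) = 24 > 0 ⇒ local minimum; R''(4) = -32 < 0 ⇒ local maximum.
So the local minimum value is R(2) = -196/3.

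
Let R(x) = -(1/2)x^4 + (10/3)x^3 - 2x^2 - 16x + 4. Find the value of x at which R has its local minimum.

R'(x) = -2x^3 + 10x^2 - 4x - 16. Setting R'(x) = 0 gives x ∈ {-1, 2, 4}.
Since R''(x) = -6x^2 + 20x - 4, we get R''(-1) = -30 < 0 ⇒ local maximum; R''(2) = 12 > 0 ⇒ local minimum; R''(4) = -20 < 0 ⇒ local maximum.
Thus R has its local minimum at x = 2, with value -52/3.

2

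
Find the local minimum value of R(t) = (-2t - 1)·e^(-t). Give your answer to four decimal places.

-1.2131

By the product rule, R'(t) = (2t - 1)·e^(-t). Since e^(-t) > 0, the only critical point is t = 1/2.
R''(1/2) has the same sign as 2 > 0, so this is a local minimum.
R(1/2) = (-2)·e^(-1/2) ≈ -1.2131.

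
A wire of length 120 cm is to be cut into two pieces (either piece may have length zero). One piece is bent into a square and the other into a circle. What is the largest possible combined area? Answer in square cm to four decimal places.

1145.9156

Let x be the length used for the square. Square side x/4; circle radius (120−x)/(2π).
A(x) = (x/4)² + π·((120−x)/(2π))² = x²/16 + (120−x)²/(4π) for 0 ≤ x ≤ 120. A'(x) = x/8 − (120−x)/(2π) = 0 gives x = 4·120/(π+4) ≈ 67.2119.
A'' > 0, so the interior critical point is a minimum; the maximum is at an endpoint. A(0) = 1145.9156 and A(120) = 900.0000, so the largest area is 1145.9156.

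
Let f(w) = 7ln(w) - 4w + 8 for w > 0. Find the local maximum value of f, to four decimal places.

4.9173

f'(w) = 7/w − 4 = 0 gives w = 7/4.
f''(w) = -7/w², which is negative for w > 0, so this is a local maximum.
f(7/4) = 7·ln(7/4) - 7 + 8 ≈ 4.9173.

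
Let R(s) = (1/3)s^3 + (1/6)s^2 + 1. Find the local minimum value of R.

1

R'(s) = s^2 + (1/3)s = 0 at s = -1/3, 0.
Since R''(s) = 2s + 1/3, we get R''(-1/3) = -1/3 < 0 ⇒ local maximum; R''(0) = 1/3 > 0 ⇒ local minimum.
So the local minimum value is R(0) = 1.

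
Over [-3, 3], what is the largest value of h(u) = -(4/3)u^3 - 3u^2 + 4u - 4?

-35/12

The derivative is -4u^2 - 6u + 4, which vanishes at u = -2 and u = 1/2.
Compare values at every candidate in [-3, 3]: h(-3) = -7; h(-2) = -40/3; h(1/2) = -35/12; h(3) = -55.
Hence the absolute maximum is -35/12 at u = 1/2.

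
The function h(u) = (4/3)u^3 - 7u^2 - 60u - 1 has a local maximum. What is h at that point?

1013/12

h'(u) = 4u^2 - 14u - 60 = 0 at u = -5/2, 6.
Since h''(u) = 8u - 14, we get h''(-5/2) = -34 < 0 ⇒ local maximum; h''(6) = 34 > 0 ⇒ local minimum.
So the local maximum value is h(-5/2) = 1013/12.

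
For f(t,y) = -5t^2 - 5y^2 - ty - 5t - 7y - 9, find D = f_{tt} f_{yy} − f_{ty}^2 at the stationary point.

99

∂f/∂t = -10t - y - 5 = 0 and ∂f/∂y = -t - 10y - 7 = 0, so (t, y) = (-43/99, -65/99).
The Hessian has f_{tt} = -10, f_{yy} = -10, f_{ty} = -1, giving D = 99 > 0 with f_{tt} < 0, so the point is a local maximum.
D = (-10)·(-10) − (-1)^2 = 99.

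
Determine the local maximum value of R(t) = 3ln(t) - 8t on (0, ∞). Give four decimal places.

-5.9425

R'(t) = 3/t − 8 = 0 gives t = 3/8.
R''(t) = -3/t², which is negative for t > 0, so this is a local maximum.
R(3/8) = 3·ln(3/8) - 3 ≈ -5.9425.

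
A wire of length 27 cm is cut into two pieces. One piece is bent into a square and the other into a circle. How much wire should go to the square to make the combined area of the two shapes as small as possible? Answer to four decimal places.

15.1227

Let x be the length used for the square. Square side x/4; circle radius (27−x)/(2π).
A(x) = (x/4)² + π·((27−x)/(2π))² = x²/16 + (27−x)²/(4π) for 0 ≤ x ≤ 27. A'(x) = x/8 − (27−x)/(2π) = 0 gives x = 4·27/(π+4) ≈ 15.1227.
A'' = 1/8 + 1/(2π) > 0, so this gives the minimum combined area; x ≈ 15.1227 cm to the square.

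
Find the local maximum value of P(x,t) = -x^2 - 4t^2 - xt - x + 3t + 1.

31/15

∂P/∂x = -2x - t - 1 = 0 and ∂P/∂t = -x - 8t + 3 = 0, so (x, t) = (-11/15, 7/15).
The Hessian has P_{xx} = -2, P_{tt} = -8, P_{xt} = -1, giving D = 15 > 0 with P_{xx} < 0, so the point is a local maximum.
P(-11/15, 7/15) = 31/15.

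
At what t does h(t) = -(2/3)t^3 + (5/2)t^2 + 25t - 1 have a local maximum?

h'(t) = -2t^2 + 5t + 25. Setting h'(t) = 0 gives t ∈ {-5/2, 5}.
Since h''(t) = -4t + 5, we get h''(-5/2) = 15 > 0 ⇒ local minimum; h''(5) = -15 < 0 ⇒ local maximum.
The local maximum is h(5) = 619/6.

5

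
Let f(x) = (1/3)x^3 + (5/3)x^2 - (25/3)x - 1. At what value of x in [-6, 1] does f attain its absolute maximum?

The derivative is x^2 + (10/3)x - 25/3, whose only zero in [-6, 1] is x = -5.
Evaluating at the critical points and endpoints: f(-6) = 37; f(-5) = 122/3; f(1) = -22/3.
The maximum over the interval is 122/3, attained at x = -5.

-5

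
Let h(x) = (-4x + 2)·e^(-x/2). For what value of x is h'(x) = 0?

By the product rule, h'(x) = (2x - 5)·e^(-x/2). Since e^(-x/2) > 0, the only critical point is x = 5/2.
h''(5/2) has the same sign as 2 > 0, so this is a local minimum.
h(5/2) = (-8)·e^(-5/4) ≈ -2.2920.

5/2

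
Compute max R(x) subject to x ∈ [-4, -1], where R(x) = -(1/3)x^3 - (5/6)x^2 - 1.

R'(x) = -x^2 - (5/3)x, whose only zero in [-4, -1] is x = -5/3.
Evaluating at the critical points and endpoints: R(-4) = 7, R(-5/3) = -287/162, R(-1) = -3/2.
The maximum over the interval is 7, attained at x = -4.

7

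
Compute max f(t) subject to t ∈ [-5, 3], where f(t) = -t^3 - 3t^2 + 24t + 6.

34

Differentiating, f'(t) = -3t^2 - 6t + 24; which vanishes at t = -4 and t = 2.
Compare values at every candidate in [-5, 3]: f(-5) = -64,  f(-4) = -74,  f(2) = 34,  f(3) = 24.
So the maximum is f(2) = 34.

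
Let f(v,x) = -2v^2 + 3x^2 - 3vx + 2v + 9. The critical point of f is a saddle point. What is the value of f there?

103/11

∂f/∂v = -4v - 3x + 2 = 0 and ∂f/∂x = -3v + 6x = 0, so (v, x) = (4/11, 2/11).
The Hessian has f_{vv} = -4, f_{xx} = 6, f_{vx} = -3, giving D = -33 < 0, so the point is a saddle point.
f(4/11, 2/11) = 103/11.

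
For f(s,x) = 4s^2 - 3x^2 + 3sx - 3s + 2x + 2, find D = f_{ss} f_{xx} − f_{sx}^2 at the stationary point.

∂f/∂s = 8s + 3x - 3 = 0 and ∂f/∂x = 3s - 6x + 2 = 0, so (s, x) = (4/19, 25/57).
The Hessian has f_{ss} = 8, f_{xx} = -6, f_{sx} = 3, giving D = -57 < 0, so the point is a saddle point.
D = (8)·(-6) − (3)^2 = -57.

-57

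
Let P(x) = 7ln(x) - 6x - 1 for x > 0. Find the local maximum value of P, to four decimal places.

P'(x) = 7/x − 6 = 0 gives x = 7/6.
P''(x) = -7/x², which is negative for x > 0, so this is a local maximum.
P(7/6) = 7·ln(7/6) - 7 - 1 ≈ -6.9209.

-6.9209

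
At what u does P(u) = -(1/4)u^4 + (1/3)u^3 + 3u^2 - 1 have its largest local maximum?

P'(u) = -u^3 + u^2 + 6u. Setting P'(u) = 0 gives u ∈ {-2, 0, 3}.
P''(u) = -3u^2 + 2u + 6. P''(-2) = -10 < 0 ⇒ local maximum; P''(0) = 6 > 0 ⇒ local minimum; P''(3) = -15 < 0 ⇒ local maximum.
Thus P has its largest local maximum at u = 3, with value 59/4.

3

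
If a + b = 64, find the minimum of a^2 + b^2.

With a + b = 64, a^2 + b^2 = a^2 + (64 − a)^2.
The derivative 2a − 2(64 − a) = 4a − 128 vanishes at a = 32; second derivative 4 > 0, a minimum.
The minimum is 2·(32)^2 = 2048.

2048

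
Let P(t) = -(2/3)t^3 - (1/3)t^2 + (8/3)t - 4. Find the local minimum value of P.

Critical points: P'(t) = -2t^2 - (2/3)t + 8/3 vanishes at t = -4/3, 1.
Since P''(t) = -4t - 2/3, we get P''(-4/3) = 14/3 > 0 ⇒ local minimum; P''(1) = -14/3 < 0 ⇒ local maximum.
Thus P has its local minimum at t = -4/3, with value -532/81.

-532/81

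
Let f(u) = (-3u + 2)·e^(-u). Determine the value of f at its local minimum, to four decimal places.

-0.5666

f'(u) = (-3)·e^(-u) + (-3u + 2)·(-1)·e^(-u) = (3u - 5)·e^(-u). Since e^(-u) > 0, the only critical point is u = 5/3.
f''(5/3) has the same sign as 3 > 0, so this is a local minimum.
f(5/3) = (-3)·e^(-5/3) ≈ -0.5666.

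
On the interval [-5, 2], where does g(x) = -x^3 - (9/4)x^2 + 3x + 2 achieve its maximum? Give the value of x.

-5

The derivative is -3x^2 - (9/2)x + 3, which vanishes at x = -2 and x = 1/2.
Evaluating at the critical points and endpoints: g(-5) = 223/4,  g(-2) = -5,  g(1/2) = 45/16,  g(2) = -9.
The maximum over the interval is 223/4, attained at x = -5.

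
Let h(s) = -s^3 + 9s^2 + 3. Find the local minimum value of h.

Critical points: h'(s) = -3s^2 + 18s vanishes at s = 0, 6.
h''(s) = -6s + 18. h''(0) = 18 > 0 ⇒ local minimum; h''(6) = -18 < 0 ⇒ local maximum.
Thus h has its local minimum at s = 0, with value 3.

3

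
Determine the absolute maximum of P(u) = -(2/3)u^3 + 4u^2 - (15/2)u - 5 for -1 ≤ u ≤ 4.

43/6

Differentiating, P'(u) = -2u^2 + 8u - 15/2; which vanishes at u = 3/2 and u = 5/2.
Candidates: P(-1) = 43/6; P(3/2) = -19/2; P(5/2) = -55/6; P(4) = -41/3.
The maximum over the interval is 43/6, attained at u = -1.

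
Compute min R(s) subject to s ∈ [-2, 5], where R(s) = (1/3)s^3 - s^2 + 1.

Differentiating, R'(s) = s^2 - 2s; which vanishes at s = 0 and s = 2.
Candidates: R(-2) = -17/3, R(0) = 1, R(2) = -1/3, R(5) = 53/3.
So the minimum is R(-2) = -17/3.

-17/3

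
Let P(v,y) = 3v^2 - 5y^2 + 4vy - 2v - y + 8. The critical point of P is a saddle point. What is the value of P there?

∂P/∂v = 6v + 4y - 2 = 0 and ∂P/∂y = 4v - 10y - 1 = 0, so (v, y) = (6/19, 1/38).
The Hessian has P_{vv} = 6, P_{yy} = -10, P_{vy} = 4, giving D = -76 < 0, so the point is a saddle point.
P(6/19, 1/38) = 583/76.

583/76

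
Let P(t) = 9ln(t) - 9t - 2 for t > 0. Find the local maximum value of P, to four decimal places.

-11.0000

P'(t) = 9/t − 9 = 0 gives t = 1.
P''(t) = -9/t², which is negative for t > 0, so this is a local maximum.
P(1) = 9·ln(1) - 9 - 2 ≈ -11.0000.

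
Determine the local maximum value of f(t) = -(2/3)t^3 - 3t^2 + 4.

4

f'(t) = -2t^2 - 6t. Setting f'(t) = 0 gives t ∈ {-3, 0}.
Since f''(t) = -4t - 6, we get f''(-3) = 6 > 0 ⇒ local minimum; f''(0) = -6 < 0 ⇒ local maximum.
So the local maximum value is f(0) = 4.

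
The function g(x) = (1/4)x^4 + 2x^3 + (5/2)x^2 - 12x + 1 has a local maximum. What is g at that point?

g'(x) = x^3 + 6x^2 + 5x - 12. Setting g'(x) = 0 gives x ∈ {-4, -3, 1}.
Second-derivative test with g''(x) = 3x^2 + 12x + 5: g''(-4) = 5 > 0 ⇒ local minimum; g''(-3) = -4 < 0 ⇒ local maximum; g''(1) = 20 > 0 ⇒ local minimum.
Thus g has its local maximum at x = -3, with value 103/4.

103/4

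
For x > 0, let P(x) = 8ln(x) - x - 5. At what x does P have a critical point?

P'(x) = 8/x − 1 = 0 gives x = 8.
P''(x) = -8/x², which is negative for x > 0, so this is a local maximum.
P(8) = 8·ln(8) - 8 - 5 ≈ 3.6355.

8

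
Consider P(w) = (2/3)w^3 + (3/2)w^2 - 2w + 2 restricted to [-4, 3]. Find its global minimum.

P'(w) = 2w^2 + 3w - 2, which vanishes at w = -2 and w = 1/2.
Evaluating at the critical points and endpoints: P(-4) = -26/3; P(-2) = 20/3; P(1/2) = 35/24; P(3) = 55/2.
Hence the absolute minimum is -26/3 at w = -4.

-26/3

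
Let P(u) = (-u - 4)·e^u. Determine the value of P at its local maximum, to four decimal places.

P'(u) = (-1)·e^u + (-u - 4)·1·e^u = (-u - 5)·e^u. Since e^u > 0, the only critical point is u = -5.
P''(-5) has the same sign as -1 < 0, so this is a local maximum.
P(-5) = (1)·e^(-5) ≈ 0.0067.

0.0067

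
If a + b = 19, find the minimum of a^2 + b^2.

With a + b = 19, a^2 + b^2 = a^2 + (19 − a)^2.
The derivative 2a − 2(19 − a) = 4a − 38 vanishes at a = 19/2; second derivative 4 > 0, a minimum.
The minimum is 2·(19/2)^2 = 361/2.

361/2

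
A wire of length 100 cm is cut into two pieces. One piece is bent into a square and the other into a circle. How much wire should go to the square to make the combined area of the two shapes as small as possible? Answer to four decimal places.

56.0099

Let x be the length used for the square. Square side x/4; circle radius (100−x)/(2π).
A(x) = (x/4)² + π·((100−x)/(2π))² = x²/16 + (100−x)²/(4π) for 0 ≤ x ≤ 100. A'(x) = x/8 − (100−x)/(2π) = 0 gives x = 4·100/(π+4) ≈ 56.0099.
A'' = 1/8 + 1/(2π) > 0, so this gives the minimum combined area; x ≈ 56.0099 cm to the square.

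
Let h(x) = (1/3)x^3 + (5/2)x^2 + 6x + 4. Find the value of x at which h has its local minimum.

-2

h'(x) = x^2 + 5x + 6. Setting h'(x) = 0 gives x ∈ {-3, -2}.
h''(x) = 2x + 5. h''(-3) = -1 < 0 ⇒ local maximum; h''(-2) = 1 > 0 ⇒ local minimum.
So the local minimum value is h(-2) = -2/3.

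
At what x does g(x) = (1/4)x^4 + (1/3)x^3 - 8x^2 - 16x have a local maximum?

-1

Critical points: g'(x) = x^3 + x^2 - 16x - 16 vanishes at x = -4, -1, 4.
Since g''(x) = 3x^2 + 2x - 16, we get g''(-4) = 24 > 0 ⇒ local minimum; g''(-1) = -15 < 0 ⇒ local maximum; g''(4) = 40 > 0 ⇒ local minimum.
So the local maximum value is g(-1) = 95/12.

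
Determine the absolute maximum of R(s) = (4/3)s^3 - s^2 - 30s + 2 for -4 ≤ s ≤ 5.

599/12

The derivative is 4s^2 - 2s - 30, which vanishes at s = -5/2 and s = 3.
Compare values at every candidate in [-4, 5]: R(-4) = 62/3,  R(-5/2) = 599/12,  R(3) = -61,  R(5) = -19/3.
So the maximum is R(-5/2) = 599/12.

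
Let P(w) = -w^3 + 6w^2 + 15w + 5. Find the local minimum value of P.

P'(w) = -3w^2 + 12w + 15 = 0 at w = -1, 5.
Since P''(w) = -6w + 12, we get P''(-1) = 18 > 0 ⇒ local minimum; P''(5) = -18 < 0 ⇒ local maximum.
So the local minimum value is P(-1) = -3.

-3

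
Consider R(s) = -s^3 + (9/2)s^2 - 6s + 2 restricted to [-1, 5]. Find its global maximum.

27/2

Differentiating, R'(s) = -3s^2 + 9s - 6; which vanishes at s = 1 and s = 2.
Compare values at every candidate in [-1, 5]: R(-1) = 27/2,  R(1) = -1/2,  R(2) = 0,  R(5) = -81/2.
The maximum over the interval is 27/2, attained at s = -1.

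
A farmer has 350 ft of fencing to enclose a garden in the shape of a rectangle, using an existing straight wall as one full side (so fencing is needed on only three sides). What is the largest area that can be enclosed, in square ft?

Let the sides perpendicular to the wall have length x and the parallel side y, so 2x + y = 350 and the area is A = xy = x(350 − 2x).
A'(x) = 350 − 4x = 0 gives x = 175/2, and A''(x) = −4 < 0 confirms a maximum.
Then y = 350 − 2·175/2 = 175 and A = 30625/2.

30625/2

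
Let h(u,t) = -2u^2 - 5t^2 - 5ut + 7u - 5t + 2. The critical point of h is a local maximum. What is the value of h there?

∂h/∂u = -4u - 5t + 7 = 0 and ∂h/∂t = -5u - 10t - 5 = 0, so (u, t) = (19/3, -11/3).
The Hessian has h_{uu} = -4, h_{tt} = -10, h_{ut} = -5, giving D = 15 > 0 with h_{uu} < 0, so the point is a local maximum.
h(19/3, -11/3) = 100/3.

100/3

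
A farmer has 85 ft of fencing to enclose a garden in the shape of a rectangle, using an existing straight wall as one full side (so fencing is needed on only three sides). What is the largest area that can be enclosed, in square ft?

Let the sides perpendicular to the wall have length x and the parallel side y, so 2x + y = 85 and the area is A = xy = x(85 − 2x).
A'(x) = 85 − 4x = 0 gives x = 85/4, and A''(x) = −4 < 0 confirms a maximum.
Then y = 85 − 2·85/4 = 85/2 and A = 7225/8.

7225/8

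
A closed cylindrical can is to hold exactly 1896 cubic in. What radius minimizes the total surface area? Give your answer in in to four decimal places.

With radius r and height h, πr²h = 1896 so h = 1896/(πr²), and S(r) = 2πr² + 2πrh = 2πr² + 2·1896/r.
S'(r) = 4πr − 2·1896/r² = 0 ⇒ r³ = 1896/(2π), so r ≈ 6.7074 and h = 2r ≈ 13.4148.
S''(r) = 4π + 4·1896/r³ > 0, so this is the minimum; S ≈ 848.0213.

6.7074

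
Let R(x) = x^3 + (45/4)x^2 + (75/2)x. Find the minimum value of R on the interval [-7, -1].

R'(x) = 3x^2 + (45/2)x + 75/2, which vanishes at x = -5 and x = -5/2.
Evaluating at the critical points and endpoints: R(-7) = -217/4; R(-5) = -125/4; R(-5/2) = -625/16; R(-1) = -109/4.
So the minimum is R(-7) = -217/4.

-217/4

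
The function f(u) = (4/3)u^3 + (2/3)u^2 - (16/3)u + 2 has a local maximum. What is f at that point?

Critical points: f'(u) = 4u^2 + (4/3)u - 16/3 vanishes at u = -4/3, 1.
f''(u) = 8u + 4/3. f''(-4/3) = -28/3 < 0 ⇒ local maximum; f''(1) = 28/3 > 0 ⇒ local minimum.
Thus f has its local maximum at u = -4/3, with value 578/81.

578/81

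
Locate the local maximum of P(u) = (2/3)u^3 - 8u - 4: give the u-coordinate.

-2

P'(u) = 2u^2 - 8 = 0 at u = -2, 2.
Second-derivative test with P''(u) = 4u: P''(-2) = -8 < 0 ⇒ local maximum; P''(2) = 8 > 0 ⇒ local minimum.
So the local maximum value is P(-2) = 20/3.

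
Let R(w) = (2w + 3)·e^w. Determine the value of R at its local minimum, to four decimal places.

-0.1642

Differentiating with the product rule gives R'(w) = (2w + 5)·e^w. Since e^w > 0, the only critical point is w = -5/2.
R''(-5/2) has the same sign as 2 > 0, so this is a local minimum.
R(-5/2) = (-2)·e^(-5/2) ≈ -0.1642.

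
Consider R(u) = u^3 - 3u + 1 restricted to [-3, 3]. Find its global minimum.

The derivative is 3u^2 - 3, which vanishes at u = -1 and u = 1.
Candidates: R(-3) = -17; R(-1) = 3; R(1) = -1; R(3) = 19.
Hence the absolute minimum is -17 at u = -3.

-17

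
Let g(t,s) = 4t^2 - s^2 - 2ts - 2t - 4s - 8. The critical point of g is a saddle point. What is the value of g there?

∂g/∂t = 8t - 2s - 2 = 0 and ∂g/∂s = -2t - 2s - 4 = 0, so (t, s) = (-1/5, -9/5).
The Hessian has g_{tt} = 8, g_{ss} = -2, g_{ts} = -2, giving D = -20 < 0, so the point is a saddle point.
g(-1/5, -9/5) = -21/5.

-21/5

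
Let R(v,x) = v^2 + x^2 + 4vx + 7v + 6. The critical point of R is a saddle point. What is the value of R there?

121/12

∂R/∂v = 2v + 4x + 7 = 0 and ∂R/∂x = 4v + 2x = 0, so (v, x) = (7/6, -7/3).
The Hessian has R_{vv} = 2, R_{xx} = 2, R_{vx} = 4, giving D = -12 < 0, so the point is a saddle point.
R(7/6, -7/3) = 121/12.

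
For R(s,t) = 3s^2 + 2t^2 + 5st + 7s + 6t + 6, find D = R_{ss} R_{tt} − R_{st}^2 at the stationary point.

-1

∂R/∂s = 6s + 5t + 7 = 0 and ∂R/∂t = 5s + 4t + 6 = 0, so (s, t) = (-2, 1).
The Hessian has R_{ss} = 6, R_{tt} = 4, R_{st} = 5, giving D = -1 < 0, so the point is a saddle point.
D = (6)·(4) − (5)^2 = -1.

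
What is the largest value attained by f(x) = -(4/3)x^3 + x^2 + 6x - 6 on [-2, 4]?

3/4

The derivative is -4x^2 + 2x + 6, which vanishes at x = -1 and x = 3/2.
Compare values at every candidate in [-2, 4]: f(-2) = -10/3,  f(-1) = -29/3,  f(3/2) = 3/4,  f(4) = -154/3.
The maximum over the interval is 3/4, attained at x = 3/2.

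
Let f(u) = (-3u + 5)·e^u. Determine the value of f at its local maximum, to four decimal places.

5.8432

By the product rule, f'(u) = (-3u + 2)·e^u. Since e^u > 0, the only critical point is u = 2/3.
f''(2/3) has the same sign as -3 < 0, so this is a local maximum.
f(2/3) = (3)·e^(2/3) ≈ 5.8432.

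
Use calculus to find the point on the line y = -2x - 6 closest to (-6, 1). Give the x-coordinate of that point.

-4

Minimize D(x)^2 = (x + 6)^2 + (-2x - 7)^2.
d/dx[D^2] = 2(x + 6) + 2·(-2)·(-2x - 7) = 0 ⇒ x = -4.
Then y = 2 and the distance is √(5) ≈ 2.2361.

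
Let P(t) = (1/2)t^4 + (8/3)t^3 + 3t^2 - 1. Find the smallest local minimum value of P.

Critical points: P'(t) = 2t^3 + 8t^2 + 6t vanishes at t = -3, -1, 0.
P''(t) = 6t^2 + 16t + 6. P''(-3) = 12 > 0 ⇒ local minimum; P''(-1) = -4 < 0 ⇒ local maximum; P''(0) = 6 > 0 ⇒ local minimum.
Thus P has its smallest local minimum at t = -3, with value -11/2.

-11/2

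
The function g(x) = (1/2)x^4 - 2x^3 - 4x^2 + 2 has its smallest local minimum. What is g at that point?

-62

Critical points: g'(x) = 2x^3 - 6x^2 - 8x vanishes at x = -1, 0, 4.
Since g''(x) = 6x^2 - 12x - 8, we get g''(-1) = 10 > 0 ⇒ local minimum; g''(0) = -8 < 0 ⇒ local maximum; g''(4) = 40 > 0 ⇒ local minimum.
Thus g has its smallest local minimum at x = 4, with value -62.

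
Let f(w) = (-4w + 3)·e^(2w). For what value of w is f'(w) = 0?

1/4

f'(w) = (-4)·e^(2w) + (-4w + 3)·2·e^(2w) = (-8w + 2)·e^(2w). Since e^(2w) > 0, the only critical point is w = 1/4.
f''(1/4) has the same sign as -8 < 0, so this is a local maximum.
f(1/4) = (2)·e^(1/2) ≈ 3.2974.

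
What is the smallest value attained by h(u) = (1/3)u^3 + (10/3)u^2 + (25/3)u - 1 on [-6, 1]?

-581/81

h'(u) = u^2 + (20/3)u + 25/3, which vanishes at u = -5 and u = -5/3.
Evaluating at the critical points and endpoints: h(-6) = -3, h(-5) = -1, h(-5/3) = -581/81, h(1) = 11.
Hence the absolute minimum is -581/81 at u = -5/3.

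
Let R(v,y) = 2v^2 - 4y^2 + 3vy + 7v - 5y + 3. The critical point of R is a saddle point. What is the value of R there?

2

∂R/∂v = 4v + 3y + 7 = 0 and ∂R/∂y = 3v - 8y - 5 = 0, so (v, y) = (-1, -1).
The Hessian has R_{vv} = 4, R_{yy} = -8, R_{vy} = 3, giving D = -41 < 0, so the point is a saddle point.
R(-1, -1) = 2.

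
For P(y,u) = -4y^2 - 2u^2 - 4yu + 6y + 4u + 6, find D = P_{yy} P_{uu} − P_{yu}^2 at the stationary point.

16

∂P/∂y = -8y - 4u + 6 = 0 and ∂P/∂u = -4y - 4u + 4 = 0, so (y, u) = (1/2, 1/2).
The Hessian has P_{yy} = -8, P_{uu} = -4, P_{yu} = -4, giving D = 16 > 0 with P_{yy} < 0, so the point is a local maximum.
D = (-8)·(-4) − (-4)^2 = 16.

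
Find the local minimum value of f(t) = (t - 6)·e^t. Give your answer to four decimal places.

-148.4132

f'(t) = 1·e^t + (t - 6)·1·e^t = (t - 5)·e^t. Since e^t > 0, the only critical point is t = 5.
f''(5) has the same sign as 1 > 0, so this is a local minimum.
f(5) = (-1)·e^(5) ≈ -148.4132.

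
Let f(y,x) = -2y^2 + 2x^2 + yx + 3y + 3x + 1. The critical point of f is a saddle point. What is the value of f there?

8/17

∂f/∂y = -4y + x + 3 = 0 and ∂f/∂x = y + 4x + 3 = 0, so (y, x) = (9/17, -15/17).
The Hessian has f_{yy} = -4, f_{xx} = 4, f_{yx} = 1, giving D = -17 < 0, so the point is a saddle point.
f(9/17, -15/17) = 8/17.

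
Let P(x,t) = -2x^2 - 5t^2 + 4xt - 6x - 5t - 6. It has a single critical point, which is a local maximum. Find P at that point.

∂P/∂x = -4x + 4t - 6 = 0 and ∂P/∂t = 4x - 10t - 5 = 0, so (x, t) = (-10/3, -11/6).
The Hessian has P_{xx} = -4, P_{tt} = -10, P_{xt} = 4, giving D = 24 > 0 with P_{xx} < 0, so the point is a local maximum.
P(-10/3, -11/6) = 103/12.

103/12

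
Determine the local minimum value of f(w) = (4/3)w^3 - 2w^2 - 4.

-14/3

f'(w) = 4w^2 - 4w = 0 at w = 0, 1.
f''(w) = 8w - 4. f''(0) = -4 < 0 ⇒ local maximum; f''(1) = 4 > 0 ⇒ local minimum.
Thus f has its local minimum at w = 1, with value -14/3.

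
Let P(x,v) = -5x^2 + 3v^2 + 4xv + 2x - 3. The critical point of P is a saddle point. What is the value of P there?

∂P/∂x = -10x + 4v + 2 = 0 and ∂P/∂v = 4x + 6v = 0, so (x, v) = (3/19, -2/19).
The Hessian has P_{xx} = -10, P_{vv} = 6, P_{xv} = 4, giving D = -76 < 0, so the point is a saddle point.
P(3/19, -2/19) = -54/19.

-54/19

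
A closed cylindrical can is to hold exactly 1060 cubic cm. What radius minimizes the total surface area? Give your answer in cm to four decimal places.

5.5255

With radius r and height h, πr²h = 1060 so h = 1060/(πr²), and S(r) = 2πr² + 2πrh = 2πr² + 2·1060/r.
S'(r) = 4πr − 2·1060/r² = 0 ⇒ r³ = 1060/(2π), so r ≈ 5.5255 and h = 2r ≈ 11.0511.
S''(r) = 4π + 4·1060/r³ > 0, so this is the minimum; S ≈ 575.5086.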